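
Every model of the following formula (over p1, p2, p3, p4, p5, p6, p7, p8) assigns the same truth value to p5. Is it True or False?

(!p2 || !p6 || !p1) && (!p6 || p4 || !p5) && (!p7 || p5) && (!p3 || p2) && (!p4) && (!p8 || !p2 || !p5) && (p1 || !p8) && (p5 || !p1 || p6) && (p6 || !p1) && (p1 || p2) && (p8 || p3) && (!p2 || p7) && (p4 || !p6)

Suppose p5 = false.
The clause (!p7) is unit, so p7 = false.
The clause (!p4) is unit, so p4 = false.
The clause (!p2) is unit, so p2 = false.
The clause (!p3) is unit, so p3 = false.
The clause (p1) is unit, so p1 = true.
The clause (p6) is unit, so p6 = true.
But (!p6) is also a unit clause — contradiction.
So every satisfying assignment has p5 = True.

True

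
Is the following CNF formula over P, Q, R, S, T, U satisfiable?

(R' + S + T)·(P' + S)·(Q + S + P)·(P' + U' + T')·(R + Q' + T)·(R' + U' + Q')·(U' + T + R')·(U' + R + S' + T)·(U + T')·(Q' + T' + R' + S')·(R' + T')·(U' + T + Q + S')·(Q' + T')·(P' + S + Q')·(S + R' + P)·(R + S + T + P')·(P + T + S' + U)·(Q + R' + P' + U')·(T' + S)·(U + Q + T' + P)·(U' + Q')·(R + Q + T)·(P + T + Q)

Satisfiable

Case P = 1:
Unit clause (S) forces S = 1.
Case U = 0:
Unit clause (T') forces T = 0.
Case R = 1:
No clause remains; Q is free.
A satisfying assignment: P=1; Q=0; R=1; S=1; T=0; U=0.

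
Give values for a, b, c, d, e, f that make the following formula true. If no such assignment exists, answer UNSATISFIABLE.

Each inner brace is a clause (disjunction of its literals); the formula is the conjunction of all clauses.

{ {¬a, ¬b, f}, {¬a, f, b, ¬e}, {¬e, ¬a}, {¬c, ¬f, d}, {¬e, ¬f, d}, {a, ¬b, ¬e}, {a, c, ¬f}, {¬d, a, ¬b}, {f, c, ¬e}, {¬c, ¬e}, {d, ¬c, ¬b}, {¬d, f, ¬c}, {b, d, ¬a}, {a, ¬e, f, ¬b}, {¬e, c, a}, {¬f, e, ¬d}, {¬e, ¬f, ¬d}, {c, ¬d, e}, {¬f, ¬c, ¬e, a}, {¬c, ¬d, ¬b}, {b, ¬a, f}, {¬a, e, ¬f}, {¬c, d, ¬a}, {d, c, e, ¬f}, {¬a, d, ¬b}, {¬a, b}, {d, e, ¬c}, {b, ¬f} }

a=False; b=True; c=False; d=False; e=False; f=False

Case e = False:
Case f = False:
Case a = False:
Case d = False:
The clause (¬c) is unit, so c = False.
All clauses hold; b can take either value.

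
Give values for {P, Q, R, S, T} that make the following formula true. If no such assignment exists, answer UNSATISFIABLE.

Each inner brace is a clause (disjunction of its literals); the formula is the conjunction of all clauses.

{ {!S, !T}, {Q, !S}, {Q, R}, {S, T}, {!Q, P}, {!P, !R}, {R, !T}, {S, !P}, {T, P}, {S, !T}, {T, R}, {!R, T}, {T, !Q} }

UNSATISFIABLE

Branch on S: set S = false.
(T) alone gives T = true.
That conflicts with the unit clause (!T).
Backtrack on S: now try S = true.
(!T) alone gives T = false.
(Q) alone gives Q = true.
That conflicts with the unit clause (!Q).
Either choice for S ends in contradiction.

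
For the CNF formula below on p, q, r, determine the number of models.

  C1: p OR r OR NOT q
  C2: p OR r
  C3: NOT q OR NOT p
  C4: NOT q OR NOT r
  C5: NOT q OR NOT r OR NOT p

There are 2^3 = 8 truth assignments over (p, q, r).
Check each against the 5 clauses (columns in the order p, q, r):
  F F F  ✗ fails (p OR r)
  F F T  ✓ satisfies all
  F T F  ✗ fails (p OR r OR NOT q)
  F T T  ✗ fails (NOT q OR NOT r)
  T F F  ✓ satisfies all
  T F T  ✓ satisfies all
  T T F  ✗ fails (NOT q OR NOT p)
  T T T  ✗ fails (NOT q OR NOT p)
3 of the 8 rows are models.

3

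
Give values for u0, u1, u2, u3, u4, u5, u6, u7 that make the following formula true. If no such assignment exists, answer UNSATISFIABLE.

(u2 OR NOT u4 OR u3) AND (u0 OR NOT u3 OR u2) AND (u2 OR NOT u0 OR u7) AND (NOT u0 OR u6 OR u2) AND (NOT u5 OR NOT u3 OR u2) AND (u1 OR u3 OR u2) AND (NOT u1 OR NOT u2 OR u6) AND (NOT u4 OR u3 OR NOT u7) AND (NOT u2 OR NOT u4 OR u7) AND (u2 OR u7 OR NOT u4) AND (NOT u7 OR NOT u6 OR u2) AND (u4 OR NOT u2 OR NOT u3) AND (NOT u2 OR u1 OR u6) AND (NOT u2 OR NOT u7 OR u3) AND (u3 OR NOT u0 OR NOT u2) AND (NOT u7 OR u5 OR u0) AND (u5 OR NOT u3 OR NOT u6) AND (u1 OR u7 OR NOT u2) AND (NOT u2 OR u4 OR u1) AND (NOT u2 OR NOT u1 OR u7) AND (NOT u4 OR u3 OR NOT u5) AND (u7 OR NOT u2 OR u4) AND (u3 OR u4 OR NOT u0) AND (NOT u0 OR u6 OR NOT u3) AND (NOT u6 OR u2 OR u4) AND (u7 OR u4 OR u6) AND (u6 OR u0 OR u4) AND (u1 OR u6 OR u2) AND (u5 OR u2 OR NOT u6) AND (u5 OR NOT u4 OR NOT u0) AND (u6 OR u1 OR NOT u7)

u0=true, u1=false, u2=true, u3=true, u4=true, u5=true, u6=true, u7=true

Case u2 = true:
Case u1 = false:
From the singleton clause (u6), u6 = true.
From the singleton clause (u7), u7 = true.
From the singleton clause (u3), u3 = true.
From the singleton clause (u4), u4 = true.
From the singleton clause (u5), u5 = true.
No clause remains; u0 is free.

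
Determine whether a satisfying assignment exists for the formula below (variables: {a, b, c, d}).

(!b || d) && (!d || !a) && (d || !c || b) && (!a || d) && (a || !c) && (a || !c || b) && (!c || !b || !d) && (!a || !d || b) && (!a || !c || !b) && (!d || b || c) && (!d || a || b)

Satisfiable

Try b = true.
Unit clause (d) forces d = true.
Unit clause (!a) forces a = false.
Unit clause (!c) forces c = false.
All clauses are satisfied.
A satisfying assignment: a ↦ false,  b ↦ true,  c ↦ false,  d ↦ true.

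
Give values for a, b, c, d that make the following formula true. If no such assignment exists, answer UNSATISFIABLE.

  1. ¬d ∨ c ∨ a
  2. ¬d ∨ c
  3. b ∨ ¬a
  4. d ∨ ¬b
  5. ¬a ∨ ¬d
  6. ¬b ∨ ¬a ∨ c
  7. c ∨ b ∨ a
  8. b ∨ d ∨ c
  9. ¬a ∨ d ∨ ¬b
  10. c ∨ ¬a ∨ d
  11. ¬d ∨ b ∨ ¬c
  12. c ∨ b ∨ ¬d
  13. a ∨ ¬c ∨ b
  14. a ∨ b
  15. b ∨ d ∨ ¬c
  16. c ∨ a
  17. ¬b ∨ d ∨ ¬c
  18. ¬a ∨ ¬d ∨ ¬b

Suppose d = True.
Unit clause (c) forces c = True.
Unit clause (¬a) forces a = False.
Unit clause (b) forces b = True.
All clauses are satisfied.

a ↦ False,  b ↦ True,  c ↦ True,  d ↦ True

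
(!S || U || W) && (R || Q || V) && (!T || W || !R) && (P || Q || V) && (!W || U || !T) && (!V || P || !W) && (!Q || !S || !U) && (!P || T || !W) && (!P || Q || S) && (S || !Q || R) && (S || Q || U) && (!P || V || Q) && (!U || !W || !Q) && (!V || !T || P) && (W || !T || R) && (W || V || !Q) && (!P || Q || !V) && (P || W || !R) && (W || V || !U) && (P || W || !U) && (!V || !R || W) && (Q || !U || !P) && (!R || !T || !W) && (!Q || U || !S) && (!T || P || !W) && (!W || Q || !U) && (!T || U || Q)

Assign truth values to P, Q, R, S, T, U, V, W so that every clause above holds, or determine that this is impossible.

P=false; Q=true; R=true; S=false; T=false; U=false; V=false; W=true

Try S = false.
Try P = false.
Try Q = true.
Unit clause (R) forces R = true.
Unit clause (W) forces W = true.
Unit clause (!V) forces V = false.
Unit clause (!U) forces U = false.
Unit clause (!T) forces T = false.
Every clause now holds.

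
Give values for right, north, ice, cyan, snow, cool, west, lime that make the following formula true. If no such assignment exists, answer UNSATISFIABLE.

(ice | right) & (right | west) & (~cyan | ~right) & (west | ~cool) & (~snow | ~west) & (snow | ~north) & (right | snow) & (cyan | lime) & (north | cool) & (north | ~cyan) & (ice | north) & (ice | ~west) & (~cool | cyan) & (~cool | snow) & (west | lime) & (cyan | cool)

UNSATISFIABLE

Try ice = 1.
Try right = 1.
(~cyan) alone gives cyan = 0.
(lime) alone gives lime = 1.
(~cool) alone gives cool = 0.
But (cool) is also a unit clause — contradiction.
That branch fails; take right = 0 instead.
(west) alone gives west = 1.
(~snow) alone gives snow = 0.
But (snow) is also a unit clause — contradiction.
Both values of right lead to a conflict.
That branch fails; take ice = 0 instead.
(right) alone gives right = 1.
(~cyan) alone gives cyan = 0.
(lime) alone gives lime = 1.
(north) alone gives north = 1.
(snow) alone gives snow = 1.
(~west) alone gives west = 0.
(~cool) alone gives cool = 0.
But (cool) is also a unit clause — contradiction.
Both values of ice lead to a conflict.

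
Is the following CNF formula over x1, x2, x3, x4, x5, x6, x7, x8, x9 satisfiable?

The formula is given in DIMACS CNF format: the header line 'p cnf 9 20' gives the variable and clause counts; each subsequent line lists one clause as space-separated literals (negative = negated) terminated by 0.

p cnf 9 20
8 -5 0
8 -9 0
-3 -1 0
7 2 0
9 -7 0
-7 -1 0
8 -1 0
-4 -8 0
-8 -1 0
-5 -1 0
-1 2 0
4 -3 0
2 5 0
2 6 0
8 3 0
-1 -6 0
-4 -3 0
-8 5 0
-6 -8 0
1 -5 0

Suppose x8 = True.
Unit clause (¬x4) forces x4 = False.
Unit clause (¬x1) forces x1 = False.
Unit clause (¬x3) forces x3 = False.
Unit clause (x5) forces x5 = True.
That conflicts with the unit clause (¬x5).
So x8 must be the other value — set x8 = False.
Unit clause (¬x5) forces x5 = False.
Unit clause (¬x9) forces x9 = False.
Unit clause (¬x7) forces x7 = False.
Unit clause (x2) forces x2 = True.
Unit clause (¬x1) forces x1 = False.
Unit clause (x3) forces x3 = True.
Unit clause (x4) forces x4 = True.
That conflicts with the unit clause (¬x4).
Either choice for x8 ends in contradiction.
No assignment satisfies every clause.

Unsatisfiable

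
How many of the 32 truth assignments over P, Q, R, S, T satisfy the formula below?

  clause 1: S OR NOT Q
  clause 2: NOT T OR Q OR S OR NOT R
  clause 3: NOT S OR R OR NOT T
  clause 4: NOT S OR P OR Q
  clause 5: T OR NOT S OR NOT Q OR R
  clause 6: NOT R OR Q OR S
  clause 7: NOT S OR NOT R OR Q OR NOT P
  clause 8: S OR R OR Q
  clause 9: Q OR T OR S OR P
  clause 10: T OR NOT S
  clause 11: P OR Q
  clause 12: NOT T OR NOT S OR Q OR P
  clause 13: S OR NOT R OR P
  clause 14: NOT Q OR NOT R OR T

2

There are 2^5 = 32 truth assignments over (P, Q, R, S, T).
Split on Q. With Q = true, the clauses containing Q are satisfied and NOT Q drops from the rest; 2 of the 2^4 = 16 assignments to the other variables satisfy what remains.
With Q = false, by the same count on the reduced clause set, 0 assignments work.
Total: 2 + 0 = 2.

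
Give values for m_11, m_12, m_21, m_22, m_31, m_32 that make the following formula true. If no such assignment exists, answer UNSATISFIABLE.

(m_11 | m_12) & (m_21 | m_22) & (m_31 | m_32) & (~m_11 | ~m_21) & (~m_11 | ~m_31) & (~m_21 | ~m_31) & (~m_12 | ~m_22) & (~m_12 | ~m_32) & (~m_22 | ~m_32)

Branch on m_11: set m_11 = 1.
The clause (~m_21) is unit, so m_21 = 0.
The clause (m_22) is unit, so m_22 = 1.
The clause (~m_31) is unit, so m_31 = 0.
The clause (m_32) is unit, so m_32 = 1.
That conflicts with the unit clause (~m_32).
So m_11 must be the other value — set m_11 = 0.
The clause (m_12) is unit, so m_12 = 1.
The clause (~m_22) is unit, so m_22 = 0.
The clause (m_21) is unit, so m_21 = 1.
The clause (~m_31) is unit, so m_31 = 0.
The clause (m_32) is unit, so m_32 = 1.
That conflicts with the unit clause (~m_32).
Neither m_11 = 1 nor m_11 = 0 works.

UNSATISFIABLE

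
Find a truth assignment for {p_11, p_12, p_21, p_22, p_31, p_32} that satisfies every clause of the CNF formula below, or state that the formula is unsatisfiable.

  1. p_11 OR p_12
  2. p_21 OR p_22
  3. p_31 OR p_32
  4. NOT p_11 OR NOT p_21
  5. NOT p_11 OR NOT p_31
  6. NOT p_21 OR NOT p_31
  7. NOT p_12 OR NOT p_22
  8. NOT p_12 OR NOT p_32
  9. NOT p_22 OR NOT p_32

UNSATISFIABLE

Suppose p_11 = true.
Unit clause (NOT p_21) forces p_21 = false.
Unit clause (p_22) forces p_22 = true.
Unit clause (NOT p_31) forces p_31 = false.
Unit clause (p_32) forces p_32 = true.
But (NOT p_32) is also a unit clause — contradiction.
Undo p_11 and try p_11 = false.
Unit clause (p_12) forces p_12 = true.
Unit clause (NOT p_22) forces p_22 = false.
Unit clause (p_21) forces p_21 = true.
Unit clause (NOT p_31) forces p_31 = false.
Unit clause (p_32) forces p_32 = true.
But (NOT p_32) is also a unit clause — contradiction.
Either choice for p_11 ends in contradiction.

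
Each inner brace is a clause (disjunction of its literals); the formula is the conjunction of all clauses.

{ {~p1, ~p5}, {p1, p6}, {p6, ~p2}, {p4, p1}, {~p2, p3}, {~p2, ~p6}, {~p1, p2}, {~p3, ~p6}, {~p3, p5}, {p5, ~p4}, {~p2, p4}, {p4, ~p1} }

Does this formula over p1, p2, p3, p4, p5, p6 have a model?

Case p1 = 0:
From the singleton clause (p6), p6 = 1.
From the singleton clause (p4), p4 = 1.
From the singleton clause (~p2), p2 = 0.
From the singleton clause (~p3), p3 = 0.
From the singleton clause (p5), p5 = 1.
All clauses are satisfied.
A satisfying assignment: p1: 0; p2: 0; p3: 0; p4: 1; p5: 1; p6: 1.

Yes, satisfiable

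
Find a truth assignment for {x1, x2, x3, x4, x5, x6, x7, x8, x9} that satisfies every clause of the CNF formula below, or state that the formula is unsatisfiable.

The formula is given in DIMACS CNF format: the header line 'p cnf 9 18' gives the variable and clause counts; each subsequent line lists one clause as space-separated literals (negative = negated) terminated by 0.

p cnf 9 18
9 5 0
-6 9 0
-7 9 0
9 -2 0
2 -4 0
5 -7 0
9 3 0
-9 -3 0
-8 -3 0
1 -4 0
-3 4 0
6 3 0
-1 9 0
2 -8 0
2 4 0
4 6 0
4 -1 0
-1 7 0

Try x9 = True.
(¬x3) alone gives x3 = False.
(x6) alone gives x6 = True.
Try x2 = True.
Try x5 = False.
(¬x7) alone gives x7 = False.
(¬x1) alone gives x1 = False.
(¬x4) alone gives x4 = False.
No clause remains; x8 is free.

x1: False; x2: True; x3: False; x4: False; x5: False; x6: True; x7: False; x8: True; x9: True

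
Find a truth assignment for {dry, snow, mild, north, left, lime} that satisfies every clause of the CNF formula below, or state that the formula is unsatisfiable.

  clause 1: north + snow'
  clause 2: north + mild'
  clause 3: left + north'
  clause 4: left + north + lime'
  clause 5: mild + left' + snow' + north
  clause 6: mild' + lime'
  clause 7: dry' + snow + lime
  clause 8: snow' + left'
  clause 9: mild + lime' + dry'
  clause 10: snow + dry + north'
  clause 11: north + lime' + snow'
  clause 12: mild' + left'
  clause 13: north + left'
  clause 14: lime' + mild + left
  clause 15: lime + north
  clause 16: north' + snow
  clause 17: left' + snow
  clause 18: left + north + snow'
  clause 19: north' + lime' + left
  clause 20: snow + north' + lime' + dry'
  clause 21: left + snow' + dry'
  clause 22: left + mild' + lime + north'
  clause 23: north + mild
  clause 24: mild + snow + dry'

UNSATISFIABLE

Suppose north = 1.
(left) alone gives left = 1.
(snow') alone gives snow = 0.
Now (snow) is unsatisfied and unit — conflict.
So north must be the other value — set north = 0.
(snow') alone gives snow = 0.
(mild') alone gives mild = 0.
Now (mild) is unsatisfied and unit — conflict.
Either choice for north ends in contradiction.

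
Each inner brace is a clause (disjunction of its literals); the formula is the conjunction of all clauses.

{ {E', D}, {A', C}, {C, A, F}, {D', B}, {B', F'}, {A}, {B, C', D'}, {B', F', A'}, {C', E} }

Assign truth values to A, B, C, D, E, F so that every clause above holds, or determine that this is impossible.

The clause (A) is unit, so A = 1.
The clause (C) is unit, so C = 1.
The clause (E) is unit, so E = 1.
The clause (D) is unit, so D = 1.
The clause (B) is unit, so B = 1.
The clause (F') is unit, so F = 0.
All clauses are satisfied.

A=1; B=1; C=1; D=1; E=1; F=0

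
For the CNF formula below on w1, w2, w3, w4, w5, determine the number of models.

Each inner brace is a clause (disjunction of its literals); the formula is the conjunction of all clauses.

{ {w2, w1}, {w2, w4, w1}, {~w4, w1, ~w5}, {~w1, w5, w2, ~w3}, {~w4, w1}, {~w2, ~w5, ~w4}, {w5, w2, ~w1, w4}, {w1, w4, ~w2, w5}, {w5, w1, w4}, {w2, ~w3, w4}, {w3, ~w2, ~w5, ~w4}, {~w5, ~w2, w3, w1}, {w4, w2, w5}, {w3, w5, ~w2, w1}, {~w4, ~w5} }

There are 2^5 = 32 truth assignments over (w1, w2, w3, w4, w5).
Split on w5. With w5 = 1, the clauses containing w5 are satisfied and ~w5 drops from the rest; 4 of the 2^4 = 16 assignments to the other variables satisfy what remains.
With w5 = 0, by the same count on the reduced clause set, 5 assignments work.
Total: 4 + 5 = 9.

9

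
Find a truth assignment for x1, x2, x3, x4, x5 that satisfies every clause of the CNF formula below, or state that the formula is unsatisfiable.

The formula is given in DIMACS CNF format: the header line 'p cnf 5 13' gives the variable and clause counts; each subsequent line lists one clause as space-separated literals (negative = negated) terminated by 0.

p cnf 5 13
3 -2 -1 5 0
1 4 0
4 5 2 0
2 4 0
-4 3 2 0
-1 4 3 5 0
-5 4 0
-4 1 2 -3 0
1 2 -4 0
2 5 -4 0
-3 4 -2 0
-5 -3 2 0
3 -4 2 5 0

x1 ↦ False, x2 ↦ True, x3 ↦ True, x4 ↦ True, x5 ↦ False

Suppose x1 = False.
(x4) alone gives x4 = True.
(x2) alone gives x2 = True.
All clauses hold; x3, x5 can take either value.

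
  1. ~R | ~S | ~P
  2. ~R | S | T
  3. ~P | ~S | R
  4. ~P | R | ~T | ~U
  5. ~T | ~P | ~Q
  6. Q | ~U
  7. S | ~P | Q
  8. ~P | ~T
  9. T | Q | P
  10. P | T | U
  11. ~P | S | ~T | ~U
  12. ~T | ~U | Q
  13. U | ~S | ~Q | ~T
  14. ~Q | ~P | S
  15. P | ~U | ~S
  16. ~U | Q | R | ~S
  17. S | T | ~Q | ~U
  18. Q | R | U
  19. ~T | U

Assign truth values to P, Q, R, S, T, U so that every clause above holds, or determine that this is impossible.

Branch on Q: set Q = 1.
Branch on T: set T = 1.
The clause (~P) is unit, so P = 0.
The clause (U) is unit, so U = 1.
The clause (~S) is unit, so S = 0.
No clause remains; R is free.

P ↦ 0,  Q ↦ 1,  R ↦ 1,  S ↦ 0,  T ↦ 1,  U ↦ 1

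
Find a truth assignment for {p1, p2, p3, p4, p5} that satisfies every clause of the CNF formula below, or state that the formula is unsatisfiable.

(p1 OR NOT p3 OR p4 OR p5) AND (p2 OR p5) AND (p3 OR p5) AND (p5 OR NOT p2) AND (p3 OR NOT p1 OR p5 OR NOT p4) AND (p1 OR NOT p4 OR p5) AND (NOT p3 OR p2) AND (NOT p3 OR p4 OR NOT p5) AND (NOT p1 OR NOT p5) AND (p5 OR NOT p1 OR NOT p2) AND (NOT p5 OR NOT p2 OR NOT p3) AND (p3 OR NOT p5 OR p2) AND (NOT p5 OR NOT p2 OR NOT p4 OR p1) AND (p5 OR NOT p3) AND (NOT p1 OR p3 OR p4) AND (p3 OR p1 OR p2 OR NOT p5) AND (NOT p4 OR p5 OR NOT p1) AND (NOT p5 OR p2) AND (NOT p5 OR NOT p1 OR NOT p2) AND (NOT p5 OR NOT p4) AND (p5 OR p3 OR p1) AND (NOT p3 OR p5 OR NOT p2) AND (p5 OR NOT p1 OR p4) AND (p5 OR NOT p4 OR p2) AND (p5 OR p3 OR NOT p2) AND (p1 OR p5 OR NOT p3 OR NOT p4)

p1: false, p2: true, p3: false, p4: false, p5: true

Case p2 = true:
The clause (p5) is unit, so p5 = true.
The clause (NOT p1) is unit, so p1 = false.
The clause (NOT p3) is unit, so p3 = false.
The clause (NOT p4) is unit, so p4 = false.
Every clause now holds.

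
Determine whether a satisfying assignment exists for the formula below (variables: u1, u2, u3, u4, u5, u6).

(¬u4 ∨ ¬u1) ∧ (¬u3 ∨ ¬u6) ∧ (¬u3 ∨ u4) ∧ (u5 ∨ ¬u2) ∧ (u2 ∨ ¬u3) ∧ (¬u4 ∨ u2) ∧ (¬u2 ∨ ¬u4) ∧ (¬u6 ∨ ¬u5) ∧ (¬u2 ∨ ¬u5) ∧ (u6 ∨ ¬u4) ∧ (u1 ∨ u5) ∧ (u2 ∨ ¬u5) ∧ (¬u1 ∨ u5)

Case u4 = False:
From the singleton clause (¬u3), u3 = False.
Case u5 = True:
From the singleton clause (¬u6), u6 = False.
From the singleton clause (¬u2), u2 = False.
That conflicts with the unit clause (u2).
So u5 must be the other value — set u5 = False.
From the singleton clause (¬u2), u2 = False.
From the singleton clause (u1), u1 = True.
That conflicts with the unit clause (¬u1).
Either choice for u5 ends in contradiction.
So u4 must be the other value — set u4 = True.
From the singleton clause (¬u1), u1 = False.
From the singleton clause (u2), u2 = True.
That conflicts with the unit clause (¬u2).
Either choice for u4 ends in contradiction.
No assignment satisfies every clause.

Unsatisfiable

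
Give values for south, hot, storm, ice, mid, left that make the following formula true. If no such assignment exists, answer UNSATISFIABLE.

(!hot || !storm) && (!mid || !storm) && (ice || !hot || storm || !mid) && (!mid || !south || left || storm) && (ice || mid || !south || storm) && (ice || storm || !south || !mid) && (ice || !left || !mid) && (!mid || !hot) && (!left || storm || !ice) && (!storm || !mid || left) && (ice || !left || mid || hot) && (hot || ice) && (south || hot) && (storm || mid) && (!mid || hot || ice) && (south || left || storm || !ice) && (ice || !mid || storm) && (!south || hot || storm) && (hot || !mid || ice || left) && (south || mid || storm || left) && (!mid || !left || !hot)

Branch on hot: set hot = false.
(ice) alone gives ice = true.
(south) alone gives south = true.
(storm) alone gives storm = true.
(!mid) alone gives mid = false.
Every clause is now satisfied; left is unconstrained.

south: true; hot: false; storm: true; ice: true; mid: false; left: true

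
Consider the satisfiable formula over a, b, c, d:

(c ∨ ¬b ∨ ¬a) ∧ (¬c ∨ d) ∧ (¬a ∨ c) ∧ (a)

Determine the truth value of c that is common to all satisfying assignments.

True

Suppose c = False.
(¬a) alone gives a = False.
But (a) is also a unit clause — contradiction.
So every satisfying assignment has c = True.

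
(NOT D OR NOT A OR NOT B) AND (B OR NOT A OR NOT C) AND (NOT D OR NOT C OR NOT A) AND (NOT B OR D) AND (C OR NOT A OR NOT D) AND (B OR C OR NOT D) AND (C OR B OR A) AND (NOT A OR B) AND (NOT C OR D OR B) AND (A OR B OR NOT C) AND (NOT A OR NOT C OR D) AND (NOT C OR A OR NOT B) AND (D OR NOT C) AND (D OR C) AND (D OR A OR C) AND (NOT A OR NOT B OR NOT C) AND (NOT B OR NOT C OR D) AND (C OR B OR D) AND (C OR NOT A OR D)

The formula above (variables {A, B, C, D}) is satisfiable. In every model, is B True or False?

True

Suppose B = false.
From the singleton clause (NOT A), A = false.
From the singleton clause (C), C = true.
But (NOT C) is also a unit clause — contradiction.
So every satisfying assignment has B = True.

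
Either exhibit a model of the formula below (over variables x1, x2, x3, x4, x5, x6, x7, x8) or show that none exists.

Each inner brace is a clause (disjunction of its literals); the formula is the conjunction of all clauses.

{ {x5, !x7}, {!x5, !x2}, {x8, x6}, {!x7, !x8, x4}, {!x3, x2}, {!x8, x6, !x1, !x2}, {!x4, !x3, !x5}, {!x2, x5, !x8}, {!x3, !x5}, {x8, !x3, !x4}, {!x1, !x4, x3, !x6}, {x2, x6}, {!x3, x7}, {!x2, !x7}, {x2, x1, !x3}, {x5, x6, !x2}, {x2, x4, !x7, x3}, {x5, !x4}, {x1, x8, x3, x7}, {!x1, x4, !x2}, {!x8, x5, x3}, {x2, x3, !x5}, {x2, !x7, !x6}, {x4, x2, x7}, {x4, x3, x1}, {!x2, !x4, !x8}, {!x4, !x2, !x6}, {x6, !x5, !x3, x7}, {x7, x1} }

Suppose x5 = true.
The clause (!x2) is unit, so x2 = false.
The clause (!x3) is unit, so x3 = false.
Now (x3) is unsatisfied and unit — conflict.
Backtrack on x5: now try x5 = false.
The clause (!x7) is unit, so x7 = false.
The clause (!x3) is unit, so x3 = false.
The clause (!x4) is unit, so x4 = false.
The clause (!x8) is unit, so x8 = false.
The clause (x6) is unit, so x6 = true.
The clause (x1) is unit, so x1 = true.
The clause (!x2) is unit, so x2 = false.
Now (x2) is unsatisfied and unit — conflict.
Either choice for x5 ends in contradiction.

UNSATISFIABLE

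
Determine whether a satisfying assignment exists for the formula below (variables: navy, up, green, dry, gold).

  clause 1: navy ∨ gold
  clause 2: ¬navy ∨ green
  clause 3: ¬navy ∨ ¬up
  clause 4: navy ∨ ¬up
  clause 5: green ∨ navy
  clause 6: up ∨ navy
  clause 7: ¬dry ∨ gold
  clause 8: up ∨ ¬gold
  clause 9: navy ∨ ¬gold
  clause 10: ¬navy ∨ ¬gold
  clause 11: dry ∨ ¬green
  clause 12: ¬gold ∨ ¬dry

Unsatisfiable

Branch on navy: set navy = True.
(green) alone gives green = True.
(¬up) alone gives up = False.
(¬gold) alone gives gold = False.
(¬dry) alone gives dry = False.
That conflicts with the unit clause (dry).
That branch fails; take navy = False instead.
(gold) alone gives gold = True.
That conflicts with the unit clause (¬gold).
Either choice for navy ends in contradiction.
No assignment satisfies every clause.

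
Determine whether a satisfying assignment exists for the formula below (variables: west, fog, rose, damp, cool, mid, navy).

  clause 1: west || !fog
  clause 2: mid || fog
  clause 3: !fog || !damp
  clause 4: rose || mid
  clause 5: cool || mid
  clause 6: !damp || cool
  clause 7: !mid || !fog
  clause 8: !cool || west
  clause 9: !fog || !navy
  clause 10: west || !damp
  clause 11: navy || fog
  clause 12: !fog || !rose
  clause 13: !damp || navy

Branch on west: set west = false.
The clause (!fog) is unit, so fog = false.
The clause (mid) is unit, so mid = true.
The clause (!cool) is unit, so cool = false.
The clause (!damp) is unit, so damp = false.
The clause (navy) is unit, so navy = true.
Every clause is now satisfied; rose is unconstrained.
A satisfying assignment: west=false,  fog=false,  rose=false,  damp=false,  cool=false,  mid=true,  navy=true.

Yes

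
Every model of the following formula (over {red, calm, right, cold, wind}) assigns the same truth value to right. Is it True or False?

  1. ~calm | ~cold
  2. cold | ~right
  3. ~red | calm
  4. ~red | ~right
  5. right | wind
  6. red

Suppose right = 1.
The clause (cold) is unit, so cold = 1.
The clause (~calm) is unit, so calm = 0.
The clause (~red) is unit, so red = 0.
But (red) is also a unit clause — contradiction.
So every satisfying assignment has right = False.

False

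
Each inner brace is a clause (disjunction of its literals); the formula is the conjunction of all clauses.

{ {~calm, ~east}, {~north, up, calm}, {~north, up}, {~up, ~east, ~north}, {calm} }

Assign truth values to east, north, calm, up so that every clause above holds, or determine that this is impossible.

The clause (calm) is unit, so calm = 1.
The clause (~east) is unit, so east = 0.
Try north = 0.
No clause remains; up is free.

east ↦ 0,  north ↦ 0,  calm ↦ 1,  up ↦ 1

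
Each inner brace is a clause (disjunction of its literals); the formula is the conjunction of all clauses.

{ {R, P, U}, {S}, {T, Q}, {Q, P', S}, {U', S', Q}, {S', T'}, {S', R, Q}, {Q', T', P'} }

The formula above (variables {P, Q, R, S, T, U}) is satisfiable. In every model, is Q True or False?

Suppose Q = 0.
From the singleton clause (S), S = 1.
From the singleton clause (T), T = 1.
But (T') is also a unit clause — contradiction.
So every satisfying assignment has Q = True.

True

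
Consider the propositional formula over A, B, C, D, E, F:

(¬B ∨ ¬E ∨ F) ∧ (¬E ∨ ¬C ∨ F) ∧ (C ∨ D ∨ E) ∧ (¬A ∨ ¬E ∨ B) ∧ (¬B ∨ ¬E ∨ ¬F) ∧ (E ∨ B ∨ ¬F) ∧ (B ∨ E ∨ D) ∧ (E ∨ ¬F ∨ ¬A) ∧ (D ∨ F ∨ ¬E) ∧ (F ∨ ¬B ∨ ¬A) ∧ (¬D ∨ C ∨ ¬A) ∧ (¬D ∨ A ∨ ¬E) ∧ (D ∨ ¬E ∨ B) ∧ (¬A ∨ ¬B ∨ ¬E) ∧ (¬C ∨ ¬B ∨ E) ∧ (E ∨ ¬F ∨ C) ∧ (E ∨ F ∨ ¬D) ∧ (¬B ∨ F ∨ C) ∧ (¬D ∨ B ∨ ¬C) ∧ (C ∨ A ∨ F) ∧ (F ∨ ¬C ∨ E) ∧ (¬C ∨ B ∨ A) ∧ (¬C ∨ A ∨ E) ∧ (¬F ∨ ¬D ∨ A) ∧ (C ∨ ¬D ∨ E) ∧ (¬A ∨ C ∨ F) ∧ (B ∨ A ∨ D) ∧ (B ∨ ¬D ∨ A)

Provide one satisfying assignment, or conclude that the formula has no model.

UNSATISFIABLE

Branch on B: set B = False.
Branch on A: set A = False.
From the singleton clause (¬C), C = False.
From the singleton clause (F), F = True.
From the singleton clause (E), E = True.
From the singleton clause (¬D), D = False.
That conflicts with the unit clause (D).
So A must be the other value — set A = True.
From the singleton clause (¬E), E = False.
From the singleton clause (¬F), F = False.
From the singleton clause (D), D = True.
That conflicts with the unit clause (¬D).
Both values of A lead to a conflict.
So B must be the other value — set B = True.
Branch on E: set E = False.
From the singleton clause (¬C), C = False.
From the singleton clause (D), D = True.
That conflicts with the unit clause (¬D).
So E must be the other value — set E = True.
From the singleton clause (F), F = True.
That conflicts with the unit clause (¬F).
Both values of E lead to a conflict.
Both values of B lead to a conflict.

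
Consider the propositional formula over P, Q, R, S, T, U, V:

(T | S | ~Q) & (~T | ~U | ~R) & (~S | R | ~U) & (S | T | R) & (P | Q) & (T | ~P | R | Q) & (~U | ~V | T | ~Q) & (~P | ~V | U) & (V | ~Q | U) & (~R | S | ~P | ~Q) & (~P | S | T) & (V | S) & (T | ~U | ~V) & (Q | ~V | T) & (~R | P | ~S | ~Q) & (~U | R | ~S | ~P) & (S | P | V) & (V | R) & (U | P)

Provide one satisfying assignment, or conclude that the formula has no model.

Branch on P: set P = 1.
Branch on V: set V = 1.
From the singleton clause (U), U = 1.
From the singleton clause (T), T = 1.
From the singleton clause (~R), R = 0.
From the singleton clause (~S), S = 0.
No clause remains; Q is free.

P=1, Q=1, R=0, S=0, T=1, U=1, V=1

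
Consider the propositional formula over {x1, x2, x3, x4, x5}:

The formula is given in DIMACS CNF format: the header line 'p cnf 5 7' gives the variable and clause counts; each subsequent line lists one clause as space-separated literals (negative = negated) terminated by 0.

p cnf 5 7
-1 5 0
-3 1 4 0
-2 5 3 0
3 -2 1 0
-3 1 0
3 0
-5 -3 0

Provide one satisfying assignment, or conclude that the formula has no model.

UNSATISFIABLE

(x3) alone gives x3 = True.
(x1) alone gives x1 = True.
(x5) alone gives x5 = True.
That conflicts with the unit clause (¬x5).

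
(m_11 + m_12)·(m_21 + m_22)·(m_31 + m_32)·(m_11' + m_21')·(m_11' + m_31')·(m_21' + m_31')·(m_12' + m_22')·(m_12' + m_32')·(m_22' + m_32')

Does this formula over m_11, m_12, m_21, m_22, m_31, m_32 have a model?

Try m_11 = 1.
Unit clause (m_21') forces m_21 = 0.
Unit clause (m_22) forces m_22 = 1.
Unit clause (m_31') forces m_31 = 0.
Unit clause (m_32) forces m_32 = 1.
That conflicts with the unit clause (m_32').
Backtrack on m_11: now try m_11 = 0.
Unit clause (m_12) forces m_12 = 1.
Unit clause (m_22') forces m_22 = 0.
Unit clause (m_21) forces m_21 = 1.
Unit clause (m_31') forces m_31 = 0.
Unit clause (m_32) forces m_32 = 1.
That conflicts with the unit clause (m_32').
Either choice for m_11 ends in contradiction.
No assignment satisfies every clause.

Unsatisfiable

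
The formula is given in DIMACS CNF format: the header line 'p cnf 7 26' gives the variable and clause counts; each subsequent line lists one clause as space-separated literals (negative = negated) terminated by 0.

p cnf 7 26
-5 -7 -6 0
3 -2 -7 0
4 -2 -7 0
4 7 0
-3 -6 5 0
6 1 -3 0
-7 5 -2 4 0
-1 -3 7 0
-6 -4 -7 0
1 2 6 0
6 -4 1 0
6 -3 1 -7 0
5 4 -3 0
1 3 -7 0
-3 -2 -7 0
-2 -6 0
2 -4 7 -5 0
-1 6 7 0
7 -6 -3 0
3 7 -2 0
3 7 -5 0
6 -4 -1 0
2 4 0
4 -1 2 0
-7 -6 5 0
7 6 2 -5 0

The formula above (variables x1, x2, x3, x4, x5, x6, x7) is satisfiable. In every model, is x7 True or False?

Suppose x7 = True.
Branch on x5: set x5 = False.
Unit clause (¬x6) forces x6 = False.
Branch on x3: set x3 = True.
Unit clause (x1) forces x1 = True.
Unit clause (x4) forces x4 = True.
That conflicts with the unit clause (¬x4).
That branch fails; take x3 = False instead.
Unit clause (¬x2) forces x2 = False.
Unit clause (x1) forces x1 = True.
Unit clause (¬x4) forces x4 = False.
That conflicts with the unit clause (x4).
Either choice for x3 ends in contradiction.
That branch fails; take x5 = True instead.
Unit clause (¬x6) forces x6 = False.
Branch on x3: set x3 = True.
Unit clause (x1) forces x1 = True.
Unit clause (¬x2) forces x2 = False.
Unit clause (¬x4) forces x4 = False.
That conflicts with the unit clause (x4).
That branch fails; take x3 = False instead.
Unit clause (¬x2) forces x2 = False.
Unit clause (x1) forces x1 = True.
Unit clause (¬x4) forces x4 = False.
That conflicts with the unit clause (x4).
Either choice for x3 ends in contradiction.
Either choice for x5 ends in contradiction.
So every satisfying assignment has x7 = False.

False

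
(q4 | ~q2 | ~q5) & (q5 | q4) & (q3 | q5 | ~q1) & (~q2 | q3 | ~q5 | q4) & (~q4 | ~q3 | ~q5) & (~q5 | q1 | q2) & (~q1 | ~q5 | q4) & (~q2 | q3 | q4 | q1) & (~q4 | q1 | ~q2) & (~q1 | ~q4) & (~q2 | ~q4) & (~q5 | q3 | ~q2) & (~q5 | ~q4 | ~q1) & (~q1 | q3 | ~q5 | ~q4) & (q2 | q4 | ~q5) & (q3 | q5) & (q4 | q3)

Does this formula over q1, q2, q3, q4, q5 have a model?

Suppose q5 = 0.
From the singleton clause (q4), q4 = 1.
From the singleton clause (~q1), q1 = 0.
From the singleton clause (~q2), q2 = 0.
From the singleton clause (q3), q3 = 1.
All clauses are satisfied.
A satisfying assignment: q1: 0,  q2: 0,  q3: 1,  q4: 1,  q5: 0.

Yes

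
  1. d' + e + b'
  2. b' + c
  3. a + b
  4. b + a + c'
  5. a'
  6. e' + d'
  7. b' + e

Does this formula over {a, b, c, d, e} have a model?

Satisfiable

Unit clause (a') forces a = 0.
Unit clause (b) forces b = 1.
Unit clause (c) forces c = 1.
Unit clause (e) forces e = 1.
Unit clause (d') forces d = 0.
All clauses are satisfied.
A satisfying assignment: a ↦ 0,  b ↦ 1,  c ↦ 1,  d ↦ 0,  e ↦ 1.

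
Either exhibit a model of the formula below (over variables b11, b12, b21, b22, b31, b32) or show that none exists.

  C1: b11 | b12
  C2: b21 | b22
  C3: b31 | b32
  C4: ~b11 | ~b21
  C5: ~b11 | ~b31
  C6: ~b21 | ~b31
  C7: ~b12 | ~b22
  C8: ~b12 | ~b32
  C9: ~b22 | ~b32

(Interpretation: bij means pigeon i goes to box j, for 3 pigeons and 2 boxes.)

UNSATISFIABLE

Try b11 = 1.
Unit clause (~b21) forces b21 = 0.
Unit clause (b22) forces b22 = 1.
Unit clause (~b31) forces b31 = 0.
Unit clause (b32) forces b32 = 1.
Now (~b32) is unsatisfied and unit — conflict.
So b11 must be the other value — set b11 = 0.
Unit clause (b12) forces b12 = 1.
Unit clause (~b22) forces b22 = 0.
Unit clause (b21) forces b21 = 1.
Unit clause (~b31) forces b31 = 0.
Unit clause (b32) forces b32 = 1.
Now (~b32) is unsatisfied and unit — conflict.
Neither b11 = 1 nor b11 = 0 works.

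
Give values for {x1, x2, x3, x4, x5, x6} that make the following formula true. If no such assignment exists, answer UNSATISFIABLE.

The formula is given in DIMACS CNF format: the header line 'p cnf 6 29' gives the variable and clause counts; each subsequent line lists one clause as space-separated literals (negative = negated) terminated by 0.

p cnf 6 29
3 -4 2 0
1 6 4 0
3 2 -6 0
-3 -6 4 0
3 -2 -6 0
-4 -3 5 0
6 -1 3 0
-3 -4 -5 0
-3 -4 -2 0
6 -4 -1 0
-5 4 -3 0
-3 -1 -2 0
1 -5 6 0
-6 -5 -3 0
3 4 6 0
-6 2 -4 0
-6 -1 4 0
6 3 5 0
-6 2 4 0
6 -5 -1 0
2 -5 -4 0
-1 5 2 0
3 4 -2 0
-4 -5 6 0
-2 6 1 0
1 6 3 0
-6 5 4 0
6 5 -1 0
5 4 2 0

UNSATISFIABLE

Suppose x3 = True.
Suppose x6 = False.
Suppose x1 = True.
From the singleton clause (¬x4), x4 = False.
From the singleton clause (¬x5), x5 = False.
But (x5) is also a unit clause — contradiction.
So x1 must be the other value — set x1 = False.
From the singleton clause (x4), x4 = True.
From the singleton clause (x5), x5 = True.
But (¬x5) is also a unit clause — contradiction.
Neither x1 = True nor x1 = False works.
So x6 must be the other value — set x6 = True.
From the singleton clause (x4), x4 = True.
From the singleton clause (x5), x5 = True.
But (¬x5) is also a unit clause — contradiction.
Neither x6 = True nor x6 = False works.
So x3 must be the other value — set x3 = False.
Suppose x4 = False.
From the singleton clause (x6), x6 = True.
From the singleton clause (x2), x2 = True.
But (¬x2) is also a unit clause — contradiction.
So x4 must be the other value — set x4 = True.
From the singleton clause (x2), x2 = True.
From the singleton clause (¬x6), x6 = False.
From the singleton clause (¬x1), x1 = False.
But (x1) is also a unit clause — contradiction.
Neither x4 = True nor x4 = False works.
Neither x3 = True nor x3 = False works.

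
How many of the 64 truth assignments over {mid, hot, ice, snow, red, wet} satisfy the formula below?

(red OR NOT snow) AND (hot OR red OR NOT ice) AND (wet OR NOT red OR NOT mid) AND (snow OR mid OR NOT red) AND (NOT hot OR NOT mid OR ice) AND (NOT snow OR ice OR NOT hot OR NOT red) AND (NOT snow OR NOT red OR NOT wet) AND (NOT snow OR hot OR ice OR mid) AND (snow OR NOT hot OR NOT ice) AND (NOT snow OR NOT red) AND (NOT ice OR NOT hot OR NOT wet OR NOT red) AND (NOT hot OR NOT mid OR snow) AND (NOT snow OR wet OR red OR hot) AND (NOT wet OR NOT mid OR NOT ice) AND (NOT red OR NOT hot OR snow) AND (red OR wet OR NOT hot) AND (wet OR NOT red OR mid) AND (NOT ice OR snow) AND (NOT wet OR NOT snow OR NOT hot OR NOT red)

There are 2^6 = 64 truth assignments over (mid, hot, ice, snow, red, wet).
Split on wet. With wet = true, the clauses containing wet are satisfied and NOT wet drops from the rest; 4 of the 2^5 = 32 assignments to the other variables satisfy what remains.
With wet = false, by the same count on the reduced clause set, 2 assignments work.
(One model: mid=F, hot=F, ice=F, snow=F, red=F, wet=F.)
Total: 4 + 2 = 6.

6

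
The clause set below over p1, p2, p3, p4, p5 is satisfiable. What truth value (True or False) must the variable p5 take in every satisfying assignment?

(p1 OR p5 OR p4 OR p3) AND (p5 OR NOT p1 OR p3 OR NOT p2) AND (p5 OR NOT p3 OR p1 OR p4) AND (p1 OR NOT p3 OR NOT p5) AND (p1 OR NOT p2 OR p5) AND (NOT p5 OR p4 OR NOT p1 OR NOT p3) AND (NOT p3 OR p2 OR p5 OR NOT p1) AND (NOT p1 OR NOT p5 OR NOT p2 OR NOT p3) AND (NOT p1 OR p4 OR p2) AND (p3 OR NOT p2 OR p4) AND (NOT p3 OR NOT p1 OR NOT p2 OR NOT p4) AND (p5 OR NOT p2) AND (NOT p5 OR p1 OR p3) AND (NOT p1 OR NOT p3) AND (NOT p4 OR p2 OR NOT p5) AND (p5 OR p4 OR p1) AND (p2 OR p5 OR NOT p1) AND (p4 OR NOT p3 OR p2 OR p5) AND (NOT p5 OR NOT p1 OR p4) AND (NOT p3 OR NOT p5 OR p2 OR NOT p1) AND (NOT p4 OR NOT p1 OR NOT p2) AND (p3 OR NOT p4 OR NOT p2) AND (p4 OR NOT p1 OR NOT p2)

Suppose p5 = true.
Suppose p1 = true.
Unit clause (NOT p3) forces p3 = false.
Unit clause (p4) forces p4 = true.
Unit clause (p2) forces p2 = true.
But (NOT p2) is also a unit clause — contradiction.
That branch fails; take p1 = false instead.
Unit clause (NOT p3) forces p3 = false.
But (p3) is also a unit clause — contradiction.
Neither p1 = true nor p1 = false works.
So every satisfying assignment has p5 = False.

False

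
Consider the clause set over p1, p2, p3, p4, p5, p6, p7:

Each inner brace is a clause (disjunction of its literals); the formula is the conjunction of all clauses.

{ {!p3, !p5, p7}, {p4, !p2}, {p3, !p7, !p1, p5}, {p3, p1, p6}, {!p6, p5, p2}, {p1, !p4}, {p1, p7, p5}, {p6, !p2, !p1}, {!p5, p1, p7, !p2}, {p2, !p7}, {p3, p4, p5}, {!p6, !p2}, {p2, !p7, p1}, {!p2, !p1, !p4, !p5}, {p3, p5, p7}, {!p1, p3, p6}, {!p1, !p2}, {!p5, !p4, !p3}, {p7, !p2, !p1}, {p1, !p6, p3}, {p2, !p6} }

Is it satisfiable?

Yes, satisfiable

Suppose p4 = false.
From the singleton clause (!p2), p2 = false.
From the singleton clause (!p7), p7 = false.
From the singleton clause (!p6), p6 = false.
Suppose p3 = true.
From the singleton clause (!p5), p5 = false.
From the singleton clause (p1), p1 = true.
All clauses are satisfied.
A satisfying assignment: p1: true; p2: false; p3: true; p4: false; p5: false; p6: false; p7: false.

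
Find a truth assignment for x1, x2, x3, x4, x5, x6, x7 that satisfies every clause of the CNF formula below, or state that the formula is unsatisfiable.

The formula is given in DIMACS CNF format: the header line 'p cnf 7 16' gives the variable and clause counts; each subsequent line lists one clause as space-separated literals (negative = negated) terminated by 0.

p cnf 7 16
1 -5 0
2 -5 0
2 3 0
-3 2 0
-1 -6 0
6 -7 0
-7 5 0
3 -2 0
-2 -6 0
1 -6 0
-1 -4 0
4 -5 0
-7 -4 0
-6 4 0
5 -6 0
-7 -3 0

x1: True; x2: True; x3: True; x4: False; x5: False; x6: False; x7: False

Branch on x1: set x1 = True.
From the singleton clause (¬x6), x6 = False.
From the singleton clause (¬x7), x7 = False.
From the singleton clause (¬x4), x4 = False.
From the singleton clause (¬x5), x5 = False.
Branch on x2: set x2 = True.
From the singleton clause (x3), x3 = True.
All clauses are satisfied.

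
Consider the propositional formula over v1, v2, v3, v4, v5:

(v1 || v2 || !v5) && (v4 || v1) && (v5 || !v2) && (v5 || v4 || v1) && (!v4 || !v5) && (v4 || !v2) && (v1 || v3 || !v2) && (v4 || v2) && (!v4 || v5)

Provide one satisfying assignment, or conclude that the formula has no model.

Branch on v4: set v4 = true.
From the singleton clause (!v5), v5 = false.
Now (v5) is unsatisfied and unit — conflict.
So v4 must be the other value — set v4 = false.
From the singleton clause (v1), v1 = true.
From the singleton clause (!v2), v2 = false.
Now (v2) is unsatisfied and unit — conflict.
Either choice for v4 ends in contradiction.

UNSATISFIABLE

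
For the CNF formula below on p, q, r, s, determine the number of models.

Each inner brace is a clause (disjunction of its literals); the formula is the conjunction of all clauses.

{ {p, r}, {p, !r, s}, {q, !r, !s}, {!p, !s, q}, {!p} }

1

There are 2^4 = 16 truth assignments over (p, q, r, s).
Check each against the 5 clauses (columns in the order p, q, r, s):
  F F F F  ✗ fails (p || r)
  F F F T  ✗ fails (p || r)
  F F T F  ✗ fails (p || !r || s)
  F F T T  ✗ fails (q || !r || !s)
  F T F F  ✗ fails (p || r)
  F T F T  ✗ fails (p || r)
  F T T F  ✗ fails (p || !r || s)
  F T T T  ✓ satisfies all
  T F F F  ✗ fails (!p)
  T F F T  ✗ fails (!p || !s || q)
  T F T F  ✗ fails (!p)
  T F T T  ✗ fails (q || !r || !s)
  T T F F  ✗ fails (!p)
  T T F T  ✗ fails (!p)
  T T T F  ✗ fails (!p)
  T T T T  ✗ fails (!p)
1 of the 16 rows is a model.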